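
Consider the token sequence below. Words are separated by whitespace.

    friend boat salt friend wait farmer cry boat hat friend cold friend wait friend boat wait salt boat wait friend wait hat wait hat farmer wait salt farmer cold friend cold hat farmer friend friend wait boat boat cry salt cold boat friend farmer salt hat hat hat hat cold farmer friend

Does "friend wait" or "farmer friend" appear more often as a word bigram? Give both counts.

"friend wait": 4 occurrences
"farmer friend": 2 occurrences

"friend wait" (4 vs 2)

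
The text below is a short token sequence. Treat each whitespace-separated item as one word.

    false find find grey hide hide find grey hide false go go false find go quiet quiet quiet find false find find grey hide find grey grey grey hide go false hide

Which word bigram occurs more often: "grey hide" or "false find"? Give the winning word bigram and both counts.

"grey hide" (4 vs 3)

"grey hide": 4 occurrences
"false find": 3 occurrences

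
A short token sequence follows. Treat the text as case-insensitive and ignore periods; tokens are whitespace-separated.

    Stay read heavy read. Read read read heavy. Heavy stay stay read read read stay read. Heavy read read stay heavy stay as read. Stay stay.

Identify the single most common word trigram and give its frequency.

Trigram frequencies (highest first):
  read read read: 3
  stay read heavy: 2
  read heavy read: 2
  heavy read read: 2
  read read stay: 2
  read read heavy: 1
  … (12 more, each ≤ 1)

"read read read", 3 times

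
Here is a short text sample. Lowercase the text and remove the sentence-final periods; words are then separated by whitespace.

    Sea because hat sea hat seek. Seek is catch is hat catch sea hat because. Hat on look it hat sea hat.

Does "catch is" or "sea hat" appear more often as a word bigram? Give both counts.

"sea hat" (3 vs 1)

"catch is": 1 occurrence
"sea hat": 3 occurrences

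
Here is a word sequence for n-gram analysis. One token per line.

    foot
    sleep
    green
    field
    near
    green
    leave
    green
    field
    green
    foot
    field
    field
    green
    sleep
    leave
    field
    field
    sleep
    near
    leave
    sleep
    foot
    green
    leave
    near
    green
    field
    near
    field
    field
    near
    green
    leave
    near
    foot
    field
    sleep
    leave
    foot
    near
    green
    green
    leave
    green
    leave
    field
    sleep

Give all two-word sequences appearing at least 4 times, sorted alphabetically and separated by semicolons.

Bigram counts meeting the condition (at least 4 times):
  green leave: 5
  near green: 4

green leave; near green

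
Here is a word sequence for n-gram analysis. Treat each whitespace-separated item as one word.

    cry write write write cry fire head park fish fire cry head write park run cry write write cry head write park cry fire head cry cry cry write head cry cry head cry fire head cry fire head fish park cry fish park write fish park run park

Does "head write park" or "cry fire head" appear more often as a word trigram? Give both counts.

"cry fire head" (4 vs 2)

"head write park": 2 occurrences
"cry fire head": 4 occurrences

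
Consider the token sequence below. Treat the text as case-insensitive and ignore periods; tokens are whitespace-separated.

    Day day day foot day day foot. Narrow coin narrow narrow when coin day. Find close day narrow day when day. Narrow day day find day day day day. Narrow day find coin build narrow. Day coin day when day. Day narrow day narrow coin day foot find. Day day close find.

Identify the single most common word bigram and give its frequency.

"day day", 9 times

Bigram frequencies (highest first):
  day day: 9
  day narrow: 5
  narrow day: 5
  day foot: 3
  coin day: 3
  day find: 3
  … (19 more, each ≤ 2)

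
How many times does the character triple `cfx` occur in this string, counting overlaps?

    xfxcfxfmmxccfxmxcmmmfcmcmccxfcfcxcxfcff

2

Sliding a length-3 window over the 39 characters (37 positions):
  position 4–6: cfx
  position 12–14: cfx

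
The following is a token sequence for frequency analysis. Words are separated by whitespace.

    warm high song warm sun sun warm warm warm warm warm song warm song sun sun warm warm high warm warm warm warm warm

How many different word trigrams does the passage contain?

15

24 tokens → 22 trigram windows in total.
Repeated trigrams (each contributes count−1 duplicates):
  warm warm warm: 6
  sun sun warm: 2
  sun warm warm: 2
7 duplicate windows → 22 − 7 = 15 distinct.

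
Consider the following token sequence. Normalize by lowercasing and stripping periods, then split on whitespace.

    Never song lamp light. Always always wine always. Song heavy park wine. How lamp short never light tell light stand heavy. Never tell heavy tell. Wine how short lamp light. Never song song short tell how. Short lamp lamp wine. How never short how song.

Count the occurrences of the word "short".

Scanning the 45 tokens for "short":
  position 15: short
  position 28: short
  position 34: short
  position 37: short
  position 43: short

5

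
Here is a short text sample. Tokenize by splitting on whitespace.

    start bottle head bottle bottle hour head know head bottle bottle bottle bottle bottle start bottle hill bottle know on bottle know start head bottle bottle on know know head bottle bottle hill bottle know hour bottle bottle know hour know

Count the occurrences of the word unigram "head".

5

Scanning the 41 tokens for "head":
  position 3: head
  position 7: head
  position 9: head
  position 24: head
  position 30: head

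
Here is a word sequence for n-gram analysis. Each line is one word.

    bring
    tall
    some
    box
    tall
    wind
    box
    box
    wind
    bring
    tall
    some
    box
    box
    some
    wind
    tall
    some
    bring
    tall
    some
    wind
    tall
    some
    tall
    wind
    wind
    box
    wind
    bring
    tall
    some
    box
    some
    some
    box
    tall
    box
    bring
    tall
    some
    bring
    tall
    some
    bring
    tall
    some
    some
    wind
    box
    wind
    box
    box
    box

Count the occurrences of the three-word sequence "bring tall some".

7

Scanning the 52 overlapping trigram windows for "bring tall some":
  position 1–3: bring tall some
  position 10–12: bring tall some
  position 19–21: bring tall some
  position 30–32: bring tall some
  position 39–41: bring tall some
  position 42–44: bring tall some
  position 45–47: bring tall some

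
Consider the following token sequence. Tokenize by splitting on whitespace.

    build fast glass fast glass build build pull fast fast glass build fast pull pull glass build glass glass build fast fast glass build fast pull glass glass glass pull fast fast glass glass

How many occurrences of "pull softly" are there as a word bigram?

Scanning the 33 overlapping bigram windows for "pull softly":
  (none found)

0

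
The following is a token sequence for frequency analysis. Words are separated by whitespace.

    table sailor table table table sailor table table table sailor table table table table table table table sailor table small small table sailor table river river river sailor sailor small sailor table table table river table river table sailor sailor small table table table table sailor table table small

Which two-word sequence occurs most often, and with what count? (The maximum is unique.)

"table table", 16 times

Bigram frequencies (highest first):
  table table: 16
  table sailor: 7
  sailor table: 7
  table river: 3
  table small: 2
  small table: 2
  … (7 more, each ≤ 2)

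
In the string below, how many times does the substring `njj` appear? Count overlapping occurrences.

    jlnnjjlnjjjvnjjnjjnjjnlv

5

Sliding a length-3 window over the 24 characters (22 positions):
  position 4–6: njj
  position 8–10: njj
  position 13–15: njj
  position 16–18: njj
  position 19–21: njj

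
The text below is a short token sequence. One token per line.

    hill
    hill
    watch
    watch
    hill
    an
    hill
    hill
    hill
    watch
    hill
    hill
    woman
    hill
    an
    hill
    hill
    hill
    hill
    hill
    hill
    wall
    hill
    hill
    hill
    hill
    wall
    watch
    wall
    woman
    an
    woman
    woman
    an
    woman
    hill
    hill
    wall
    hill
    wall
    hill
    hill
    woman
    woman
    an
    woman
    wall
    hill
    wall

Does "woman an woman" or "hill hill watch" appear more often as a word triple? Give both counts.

"woman an woman": 3 occurrences
"hill hill watch": 2 occurrences

"woman an woman" (3 vs 2)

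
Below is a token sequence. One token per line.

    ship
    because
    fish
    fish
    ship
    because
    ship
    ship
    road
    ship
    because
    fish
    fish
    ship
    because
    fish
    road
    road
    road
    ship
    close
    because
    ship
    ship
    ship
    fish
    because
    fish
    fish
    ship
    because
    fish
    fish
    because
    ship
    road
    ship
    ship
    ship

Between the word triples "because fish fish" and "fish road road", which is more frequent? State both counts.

"because fish fish" (4 vs 1)

"because fish fish": 4 occurrences
"fish road road": 1 occurrence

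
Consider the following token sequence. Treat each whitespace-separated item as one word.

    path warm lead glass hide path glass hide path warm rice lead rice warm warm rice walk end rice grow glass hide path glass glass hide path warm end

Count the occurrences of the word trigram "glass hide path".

Scanning the 27 overlapping trigram windows for "glass hide path":
  position 4–6: glass hide path
  position 7–9: glass hide path
  position 21–23: glass hide path
  position 25–27: glass hide path

4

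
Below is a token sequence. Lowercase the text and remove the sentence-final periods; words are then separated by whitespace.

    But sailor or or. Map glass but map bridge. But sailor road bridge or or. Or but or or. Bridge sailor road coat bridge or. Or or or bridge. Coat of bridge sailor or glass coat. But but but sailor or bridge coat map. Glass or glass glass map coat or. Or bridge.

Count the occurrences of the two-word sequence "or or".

8

Scanning the 52 overlapping bigram windows for "or or":
  position 3–4: or or
  position 14–15: or or
  position 15–16: or or
  position 18–19: or or
  position 25–26: or or
  position 26–27: or or
  position 27–28: or or
  position 51–52: or or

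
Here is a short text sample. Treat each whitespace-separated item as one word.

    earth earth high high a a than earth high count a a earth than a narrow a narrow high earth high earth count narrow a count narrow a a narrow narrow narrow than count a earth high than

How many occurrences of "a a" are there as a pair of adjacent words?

Scanning the 37 overlapping bigram windows for "a a":
  position 5–6: a a
  position 11–12: a a
  position 28–29: a a

3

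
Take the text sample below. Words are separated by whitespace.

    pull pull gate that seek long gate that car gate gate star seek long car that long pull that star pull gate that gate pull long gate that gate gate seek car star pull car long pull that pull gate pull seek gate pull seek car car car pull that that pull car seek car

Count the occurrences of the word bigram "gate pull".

Scanning the 54 overlapping bigram windows for "gate pull":
  position 24–25: gate pull
  position 40–41: gate pull
  position 43–44: gate pull

3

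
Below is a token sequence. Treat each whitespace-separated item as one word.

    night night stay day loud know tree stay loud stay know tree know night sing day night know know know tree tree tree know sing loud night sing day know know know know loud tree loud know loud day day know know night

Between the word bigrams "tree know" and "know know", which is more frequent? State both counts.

"tree know": 2 occurrences
"know know": 6 occurrences

"know know" (6 vs 2)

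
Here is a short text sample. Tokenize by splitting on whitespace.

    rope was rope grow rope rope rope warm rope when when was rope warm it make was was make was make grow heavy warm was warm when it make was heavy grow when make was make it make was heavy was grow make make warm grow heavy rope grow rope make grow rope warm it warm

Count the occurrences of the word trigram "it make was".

3

Scanning the 54 overlapping trigram windows for "it make was":
  position 15–17: it make was
  position 28–30: it make was
  position 37–39: it make was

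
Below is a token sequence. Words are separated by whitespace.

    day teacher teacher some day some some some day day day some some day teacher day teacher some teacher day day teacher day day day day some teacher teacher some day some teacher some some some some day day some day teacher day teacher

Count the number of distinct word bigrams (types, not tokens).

9

44 tokens → 43 bigram windows in total.
Repeated bigrams (each contributes count−1 duplicates):
  day day: 7
  day teacher: 6
  some day: 6
  some some: 6
  day some: 5
  teacher day: 4
  teacher some: 4
  some teacher: 3
  … (1 more repeated)
34 duplicate windows → 43 − 34 = 9 distinct.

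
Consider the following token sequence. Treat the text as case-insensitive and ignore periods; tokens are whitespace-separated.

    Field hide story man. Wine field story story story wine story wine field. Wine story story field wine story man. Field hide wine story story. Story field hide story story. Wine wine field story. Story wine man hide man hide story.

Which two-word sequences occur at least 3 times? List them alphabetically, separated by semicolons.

field hide; hide story; story story; story wine; wine field; wine story

Bigram counts meeting the condition (at least 3 times):
  field hide: 3
  hide story: 3
  story story: 7
  story wine: 4
  wine field: 3
  wine story: 4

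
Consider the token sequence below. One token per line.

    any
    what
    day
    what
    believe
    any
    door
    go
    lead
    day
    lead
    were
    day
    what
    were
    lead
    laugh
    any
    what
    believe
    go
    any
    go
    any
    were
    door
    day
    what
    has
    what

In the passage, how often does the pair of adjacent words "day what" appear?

3

Scanning the 29 overlapping bigram windows for "day what":
  position 3–4: day what
  position 13–14: day what
  position 27–28: day what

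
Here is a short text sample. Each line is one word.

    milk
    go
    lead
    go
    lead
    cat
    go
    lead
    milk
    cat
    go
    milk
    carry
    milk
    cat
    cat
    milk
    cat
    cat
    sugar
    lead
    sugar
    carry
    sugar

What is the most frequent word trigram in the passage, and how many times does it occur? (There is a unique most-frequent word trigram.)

Trigram frequencies (highest first):
  milk cat cat: 2
  milk go lead: 1
  go lead go: 1
  lead go lead: 1
  go lead cat: 1
  lead cat go: 1
  … (15 more, each ≤ 1)

"milk cat cat", 2 times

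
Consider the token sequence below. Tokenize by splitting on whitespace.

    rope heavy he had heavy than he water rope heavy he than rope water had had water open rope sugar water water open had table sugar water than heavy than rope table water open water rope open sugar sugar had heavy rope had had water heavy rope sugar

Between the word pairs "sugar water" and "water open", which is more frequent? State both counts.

"sugar water": 2 occurrences
"water open": 3 occurrences

"water open" (3 vs 2)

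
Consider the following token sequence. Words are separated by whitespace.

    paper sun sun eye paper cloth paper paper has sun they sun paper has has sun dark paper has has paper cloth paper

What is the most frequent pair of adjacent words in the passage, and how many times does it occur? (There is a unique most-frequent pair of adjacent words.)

"paper has", 3 times

Bigram frequencies (highest first):
  paper has: 3
  paper cloth: 2
  cloth paper: 2
  has sun: 2
  has has: 2
  paper sun: 1
  … (10 more, each ≤ 1)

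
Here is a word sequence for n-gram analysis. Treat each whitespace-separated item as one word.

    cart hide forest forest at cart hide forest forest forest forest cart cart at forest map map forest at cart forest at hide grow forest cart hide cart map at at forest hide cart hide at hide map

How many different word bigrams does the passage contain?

23

38 tokens → 37 bigram windows in total.
Repeated bigrams (each contributes count−1 duplicates):
  cart hide: 4
  forest forest: 4
  forest at: 3
  at cart: 2
  at forest: 2
  at hide: 2
  forest cart: 2
  hide cart: 2
  … (1 more repeated)
14 duplicate windows → 37 − 14 = 23 distinct.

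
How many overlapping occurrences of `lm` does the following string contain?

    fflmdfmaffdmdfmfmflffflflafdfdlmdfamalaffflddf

Sliding a length-2 window over the 46 characters (45 positions):
  position 3–4: lm
  position 31–32: lm

2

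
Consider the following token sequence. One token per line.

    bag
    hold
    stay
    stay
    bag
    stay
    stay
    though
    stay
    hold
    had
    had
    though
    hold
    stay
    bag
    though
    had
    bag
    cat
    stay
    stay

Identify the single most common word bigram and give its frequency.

"stay stay", 3 times

Bigram frequencies (highest first):
  stay stay: 3
  hold stay: 2
  stay bag: 2
  bag hold: 1
  bag stay: 1
  stay though: 1
  … (11 more, each ≤ 1)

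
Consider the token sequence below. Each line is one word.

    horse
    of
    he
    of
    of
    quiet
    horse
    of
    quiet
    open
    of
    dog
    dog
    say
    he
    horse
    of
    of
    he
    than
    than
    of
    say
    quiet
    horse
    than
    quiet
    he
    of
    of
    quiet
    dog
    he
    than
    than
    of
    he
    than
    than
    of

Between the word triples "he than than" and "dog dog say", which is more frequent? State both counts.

"he than than" (3 vs 1)

"he than than": 3 occurrences
"dog dog say": 1 occurrence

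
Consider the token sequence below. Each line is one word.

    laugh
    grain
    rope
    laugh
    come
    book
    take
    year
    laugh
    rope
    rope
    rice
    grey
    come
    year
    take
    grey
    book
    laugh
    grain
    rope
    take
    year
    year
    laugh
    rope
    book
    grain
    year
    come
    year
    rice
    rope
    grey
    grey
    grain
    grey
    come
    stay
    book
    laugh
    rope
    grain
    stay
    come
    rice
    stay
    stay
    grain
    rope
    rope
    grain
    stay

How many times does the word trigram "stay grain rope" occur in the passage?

1

Scanning the 51 overlapping trigram windows for "stay grain rope":
  position 48–50: stay grain rope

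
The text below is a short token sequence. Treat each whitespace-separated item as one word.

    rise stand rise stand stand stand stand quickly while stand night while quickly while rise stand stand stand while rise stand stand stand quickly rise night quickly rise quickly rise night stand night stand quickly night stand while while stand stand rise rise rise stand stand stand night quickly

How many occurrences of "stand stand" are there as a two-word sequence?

10

Scanning the 48 overlapping bigram windows for "stand stand":
  position 4–5: stand stand
  position 5–6: stand stand
  position 6–7: stand stand
  position 16–17: stand stand
  position 17–18: stand stand
  position 21–22: stand stand
  position 22–23: stand stand
  position 40–41: stand stand
  position 45–46: stand stand
  position 46–47: stand stand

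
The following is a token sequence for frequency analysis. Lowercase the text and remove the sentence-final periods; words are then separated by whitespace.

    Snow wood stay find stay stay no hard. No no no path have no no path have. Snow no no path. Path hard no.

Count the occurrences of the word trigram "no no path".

Scanning the 22 overlapping trigram windows for "no no path":
  position 10–12: no no path
  position 14–16: no no path
  position 19–21: no no path

3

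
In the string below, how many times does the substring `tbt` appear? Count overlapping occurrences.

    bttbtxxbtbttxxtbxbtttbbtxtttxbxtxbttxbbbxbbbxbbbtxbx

Sliding a length-3 window over the 52 characters (50 positions):
  position 3–5: tbt
  position 9–11: tbt

2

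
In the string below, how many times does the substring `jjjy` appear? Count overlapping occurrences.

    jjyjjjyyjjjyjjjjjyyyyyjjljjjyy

4

Sliding a length-4 window over the 30 characters (27 positions):
  position 4–7: jjjy
  position 9–12: jjjy
  position 15–18: jjjy
  position 26–29: jjjy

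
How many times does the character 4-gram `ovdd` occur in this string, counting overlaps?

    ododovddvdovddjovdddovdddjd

4

Sliding a length-4 window over the 27 characters (24 positions):
  position 5–8: ovdd
  position 11–14: ovdd
  position 16–19: ovdd
  position 21–24: ovdd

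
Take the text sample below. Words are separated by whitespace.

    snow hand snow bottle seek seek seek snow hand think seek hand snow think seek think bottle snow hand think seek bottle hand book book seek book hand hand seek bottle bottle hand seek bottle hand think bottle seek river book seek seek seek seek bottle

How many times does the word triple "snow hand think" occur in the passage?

Scanning the 44 overlapping trigram windows for "snow hand think":
  position 8–10: snow hand think
  position 18–20: snow hand think

2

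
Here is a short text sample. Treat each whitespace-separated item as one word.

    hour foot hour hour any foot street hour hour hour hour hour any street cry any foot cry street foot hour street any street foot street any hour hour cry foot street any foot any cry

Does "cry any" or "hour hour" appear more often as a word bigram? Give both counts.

"cry any": 1 occurrence
"hour hour": 6 occurrences

"hour hour" (6 vs 1)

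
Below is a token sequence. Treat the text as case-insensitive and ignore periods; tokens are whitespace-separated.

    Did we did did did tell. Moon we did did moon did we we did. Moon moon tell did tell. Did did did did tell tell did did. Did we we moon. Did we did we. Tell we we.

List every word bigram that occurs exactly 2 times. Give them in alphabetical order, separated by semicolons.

Bigram counts meeting the condition (exactly 2 times):
  did moon: 2
  moon did: 2

did moon; moon did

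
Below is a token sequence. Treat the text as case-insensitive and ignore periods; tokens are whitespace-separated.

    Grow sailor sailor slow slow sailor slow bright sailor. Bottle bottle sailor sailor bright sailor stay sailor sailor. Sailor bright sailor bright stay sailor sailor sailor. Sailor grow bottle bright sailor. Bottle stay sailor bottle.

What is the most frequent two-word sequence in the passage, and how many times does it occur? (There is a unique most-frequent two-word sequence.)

"sailor sailor", 7 times

Bigram frequencies (highest first):
  sailor sailor: 7
  bright sailor: 4
  sailor bottle: 3
  sailor bright: 3
  stay sailor: 3
  sailor slow: 2
  … (12 more, each ≤ 1)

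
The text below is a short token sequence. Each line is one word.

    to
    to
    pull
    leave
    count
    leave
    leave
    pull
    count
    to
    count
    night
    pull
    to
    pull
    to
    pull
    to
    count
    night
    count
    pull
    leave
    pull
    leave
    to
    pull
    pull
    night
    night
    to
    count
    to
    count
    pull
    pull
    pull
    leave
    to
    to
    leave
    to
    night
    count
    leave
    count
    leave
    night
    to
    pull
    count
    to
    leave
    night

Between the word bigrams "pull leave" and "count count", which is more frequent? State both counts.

"pull leave": 4 occurrences
"count count": 0 occurrences

"pull leave" (4 vs 0)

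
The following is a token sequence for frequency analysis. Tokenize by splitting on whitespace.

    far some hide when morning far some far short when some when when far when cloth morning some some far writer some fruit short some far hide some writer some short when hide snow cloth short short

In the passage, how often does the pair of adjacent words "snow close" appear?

0

Scanning the 36 overlapping bigram windows for "snow close":
  (none found)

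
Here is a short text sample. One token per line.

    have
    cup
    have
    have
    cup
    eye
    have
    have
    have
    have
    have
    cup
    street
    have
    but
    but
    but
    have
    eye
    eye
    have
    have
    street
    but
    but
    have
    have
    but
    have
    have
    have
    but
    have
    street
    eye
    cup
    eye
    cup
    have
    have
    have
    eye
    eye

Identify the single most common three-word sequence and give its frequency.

"have have have", 5 times

Trigram frequencies (highest first):
  have have have: 5
  cup have have: 2
  have have cup: 2
  eye have have: 2
  but but have: 2
  have eye eye: 2
  … (23 more, each ≤ 2)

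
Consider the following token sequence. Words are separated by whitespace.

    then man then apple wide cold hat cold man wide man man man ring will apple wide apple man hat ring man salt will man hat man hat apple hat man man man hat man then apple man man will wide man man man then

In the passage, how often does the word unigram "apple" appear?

Scanning the 45 tokens for "apple":
  position 4: apple
  position 16: apple
  position 18: apple
  position 29: apple
  position 37: apple

5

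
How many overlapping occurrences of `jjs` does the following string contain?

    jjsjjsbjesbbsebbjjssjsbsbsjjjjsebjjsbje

5

Sliding a length-3 window over the 39 characters (37 positions):
  position 1–3: jjs
  position 4–6: jjs
  position 17–19: jjs
  position 29–31: jjs
  position 34–36: jjs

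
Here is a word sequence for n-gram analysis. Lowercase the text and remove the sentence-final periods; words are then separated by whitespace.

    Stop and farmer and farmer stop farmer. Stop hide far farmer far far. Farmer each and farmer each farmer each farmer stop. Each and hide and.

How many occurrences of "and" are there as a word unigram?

5

Scanning the 26 tokens for "and":
  position 2: and
  position 4: and
  position 16: and
  position 24: and
  position 26: and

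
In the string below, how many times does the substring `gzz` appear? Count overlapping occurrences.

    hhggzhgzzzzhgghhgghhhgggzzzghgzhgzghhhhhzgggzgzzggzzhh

Sliding a length-3 window over the 54 characters (52 positions):
  position 7–9: gzz
  position 24–26: gzz
  position 46–48: gzz
  position 50–52: gzz

4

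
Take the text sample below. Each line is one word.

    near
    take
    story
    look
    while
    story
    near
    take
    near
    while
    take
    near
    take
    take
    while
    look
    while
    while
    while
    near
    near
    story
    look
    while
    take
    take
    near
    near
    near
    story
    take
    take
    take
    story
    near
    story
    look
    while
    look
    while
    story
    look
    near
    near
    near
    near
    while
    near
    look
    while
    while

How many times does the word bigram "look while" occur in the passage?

6

Scanning the 50 overlapping bigram windows for "look while":
  position 4–5: look while
  position 16–17: look while
  position 23–24: look while
  position 37–38: look while
  position 39–40: look while
  position 49–50: look while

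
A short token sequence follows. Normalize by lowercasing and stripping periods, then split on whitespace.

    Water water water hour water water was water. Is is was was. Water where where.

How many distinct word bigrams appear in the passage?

11

15 tokens → 14 bigram windows in total.
Repeated bigrams (each contributes count−1 duplicates):
  water water: 3
  was water: 2
3 duplicate windows → 14 − 3 = 11 distinct.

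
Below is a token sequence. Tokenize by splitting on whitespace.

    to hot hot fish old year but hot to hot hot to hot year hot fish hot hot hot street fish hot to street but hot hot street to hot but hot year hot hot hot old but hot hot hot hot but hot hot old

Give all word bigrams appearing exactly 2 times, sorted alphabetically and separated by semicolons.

fish hot; hot but; hot fish; hot old; hot street; hot year; year hot

Bigram counts meeting the condition (exactly 2 times):
  fish hot: 2
  hot but: 2
  hot fish: 2
  hot old: 2
  hot street: 2
  hot year: 2
  year hot: 2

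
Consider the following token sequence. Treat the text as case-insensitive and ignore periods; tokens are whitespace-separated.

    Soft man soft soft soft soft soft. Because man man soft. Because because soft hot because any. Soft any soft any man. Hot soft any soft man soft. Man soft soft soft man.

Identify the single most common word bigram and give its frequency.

"soft soft", 6 times

Bigram frequencies (highest first):
  soft soft: 6
  soft man: 4
  man soft: 4
  any soft: 3
  soft any: 3
  soft because: 2
  … (10 more, each ≤ 1)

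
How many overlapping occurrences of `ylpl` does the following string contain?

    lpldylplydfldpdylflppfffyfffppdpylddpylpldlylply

Sliding a length-4 window over the 48 characters (45 positions):
  position 5–8: ylpl
  position 38–41: ylpl
  position 44–47: ylpl

3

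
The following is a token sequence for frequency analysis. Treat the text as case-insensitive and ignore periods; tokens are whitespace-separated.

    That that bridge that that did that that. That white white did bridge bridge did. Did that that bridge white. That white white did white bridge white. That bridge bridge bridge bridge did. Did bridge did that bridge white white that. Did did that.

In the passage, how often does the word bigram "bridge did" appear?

3

Scanning the 43 overlapping bigram windows for "bridge did":
  position 14–15: bridge did
  position 32–33: bridge did
  position 35–36: bridge did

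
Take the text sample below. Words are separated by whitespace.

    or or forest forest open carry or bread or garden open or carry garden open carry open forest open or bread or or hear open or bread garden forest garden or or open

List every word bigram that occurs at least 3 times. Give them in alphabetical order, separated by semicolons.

Bigram counts meeting the condition (at least 3 times):
  open or: 3
  or bread: 3
  or or: 3

open or; or bread; or or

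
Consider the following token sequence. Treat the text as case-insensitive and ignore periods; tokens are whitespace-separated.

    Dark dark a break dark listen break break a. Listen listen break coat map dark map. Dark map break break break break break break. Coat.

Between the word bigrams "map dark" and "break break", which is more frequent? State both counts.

"break break" (6 vs 2)

"map dark": 2 occurrences
"break break": 6 occurrences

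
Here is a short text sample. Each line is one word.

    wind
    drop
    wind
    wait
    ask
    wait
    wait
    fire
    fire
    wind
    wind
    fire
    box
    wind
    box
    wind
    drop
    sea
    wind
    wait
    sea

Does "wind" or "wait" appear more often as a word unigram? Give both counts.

"wind": 7 occurrences
"wait": 4 occurrences

"wind" (7 vs 4)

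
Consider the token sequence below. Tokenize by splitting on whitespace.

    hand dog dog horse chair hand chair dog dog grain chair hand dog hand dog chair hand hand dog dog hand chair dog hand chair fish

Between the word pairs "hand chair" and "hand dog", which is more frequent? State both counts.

"hand chair": 3 occurrences
"hand dog": 4 occurrences

"hand dog" (4 vs 3)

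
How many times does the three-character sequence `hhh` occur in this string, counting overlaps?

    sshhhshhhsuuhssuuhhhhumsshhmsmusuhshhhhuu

Sliding a length-3 window over the 41 characters (39 positions):
  position 3–5: hhh
  position 7–9: hhh
  position 18–20: hhh
  position 19–21: hhh
  position 36–38: hhh
  position 37–39: hhh

6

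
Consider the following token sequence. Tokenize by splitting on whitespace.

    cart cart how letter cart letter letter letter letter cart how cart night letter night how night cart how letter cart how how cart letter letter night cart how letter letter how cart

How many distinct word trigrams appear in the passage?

24

33 tokens → 31 trigram windows in total.
Repeated trigrams (each contributes count−1 duplicates):
  cart how letter: 3
  cart letter letter: 2
  how letter cart: 2
  letter cart how: 2
  letter letter letter: 2
  night cart how: 2
7 duplicate windows → 31 − 7 = 24 distinct.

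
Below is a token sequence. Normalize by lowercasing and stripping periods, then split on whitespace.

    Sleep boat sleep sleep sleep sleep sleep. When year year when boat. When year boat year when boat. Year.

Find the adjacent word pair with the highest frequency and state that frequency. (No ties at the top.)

Bigram frequencies (highest first):
  sleep sleep: 4
  when year: 2
  year when: 2
  when boat: 2
  boat year: 2
  sleep boat: 1
  … (5 more, each ≤ 1)

"sleep sleep", 4 times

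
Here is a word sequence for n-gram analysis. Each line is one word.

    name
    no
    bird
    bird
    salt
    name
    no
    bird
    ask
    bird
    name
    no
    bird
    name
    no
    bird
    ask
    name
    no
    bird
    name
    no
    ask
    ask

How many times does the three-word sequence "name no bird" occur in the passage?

5

Scanning the 22 overlapping trigram windows for "name no bird":
  position 1–3: name no bird
  position 6–8: name no bird
  position 11–13: name no bird
  position 14–16: name no bird
  position 18–20: name no bird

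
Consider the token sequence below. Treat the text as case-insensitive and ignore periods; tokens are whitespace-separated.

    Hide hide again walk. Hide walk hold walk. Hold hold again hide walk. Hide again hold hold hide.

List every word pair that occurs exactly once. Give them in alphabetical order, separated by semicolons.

Bigram counts meeting the condition (exactly once):
  again hide: 1
  again hold: 1
  again walk: 1
  hide hide: 1
  hold again: 1
  hold hide: 1
  hold walk: 1

again hide; again hold; again walk; hide hide; hold again; hold hide; hold walk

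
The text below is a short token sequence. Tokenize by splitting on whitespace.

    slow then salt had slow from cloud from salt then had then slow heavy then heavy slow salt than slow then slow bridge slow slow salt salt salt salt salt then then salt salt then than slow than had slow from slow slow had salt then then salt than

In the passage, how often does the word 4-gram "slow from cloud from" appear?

Scanning the 46 overlapping 4-gram windows for "slow from cloud from":
  position 5–8: slow from cloud from

1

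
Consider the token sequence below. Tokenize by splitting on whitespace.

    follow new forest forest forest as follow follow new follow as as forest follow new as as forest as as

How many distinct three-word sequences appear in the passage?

17

20 tokens → 18 trigram windows in total.
Repeated trigrams (each contributes count−1 duplicates):
  as as forest: 2
1 duplicate windows → 18 − 1 = 17 distinct.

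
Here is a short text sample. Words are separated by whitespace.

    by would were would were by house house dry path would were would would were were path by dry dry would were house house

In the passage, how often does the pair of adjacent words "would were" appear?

5

Scanning the 23 overlapping bigram windows for "would were":
  position 2–3: would were
  position 4–5: would were
  position 11–12: would were
  position 14–15: would were
  position 21–22: would were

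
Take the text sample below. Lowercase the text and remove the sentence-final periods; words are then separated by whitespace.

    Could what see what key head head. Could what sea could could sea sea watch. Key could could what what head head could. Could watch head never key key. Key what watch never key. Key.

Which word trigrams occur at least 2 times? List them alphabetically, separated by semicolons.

Trigram counts meeting the condition (at least 2 times):
  head head could: 2
  never key key: 2

head head could; never key key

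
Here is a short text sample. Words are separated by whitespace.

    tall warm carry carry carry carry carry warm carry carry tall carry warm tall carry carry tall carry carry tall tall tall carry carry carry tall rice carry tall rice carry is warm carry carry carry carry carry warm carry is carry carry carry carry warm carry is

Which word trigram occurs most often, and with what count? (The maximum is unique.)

Trigram frequencies (highest first):
  carry carry carry: 9
  carry carry tall: 4
  warm carry carry: 3
  carry carry warm: 3
  carry warm carry: 3
  tall carry carry: 3
  … (17 more, each ≤ 2)

"carry carry carry", 9 times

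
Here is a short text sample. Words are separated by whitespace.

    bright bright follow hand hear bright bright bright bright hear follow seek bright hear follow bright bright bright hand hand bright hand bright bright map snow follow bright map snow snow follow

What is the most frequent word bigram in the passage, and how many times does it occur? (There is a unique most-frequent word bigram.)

"bright bright", 7 times

Bigram frequencies (highest first):
  bright bright: 7
  bright hear: 2
  hear follow: 2
  follow bright: 2
  bright hand: 2
  hand bright: 2
  … (11 more, each ≤ 2)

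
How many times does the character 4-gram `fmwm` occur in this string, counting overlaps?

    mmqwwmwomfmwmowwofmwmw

2

Sliding a length-4 window over the 22 characters (19 positions):
  position 10–13: fmwm
  position 18–21: fmwm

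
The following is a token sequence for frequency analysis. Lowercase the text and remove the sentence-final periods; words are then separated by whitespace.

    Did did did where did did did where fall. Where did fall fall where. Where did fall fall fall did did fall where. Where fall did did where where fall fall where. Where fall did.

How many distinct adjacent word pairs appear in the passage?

35 tokens → 34 bigram windows in total.
Repeated bigrams (each contributes count−1 duplicates):
  did did: 6
  fall fall: 4
  fall where: 4
  where fall: 4
  where where: 4
  did fall: 3
  did where: 3
  fall did: 3
  … (1 more repeated)
25 duplicate windows → 34 − 25 = 9 distinct.

9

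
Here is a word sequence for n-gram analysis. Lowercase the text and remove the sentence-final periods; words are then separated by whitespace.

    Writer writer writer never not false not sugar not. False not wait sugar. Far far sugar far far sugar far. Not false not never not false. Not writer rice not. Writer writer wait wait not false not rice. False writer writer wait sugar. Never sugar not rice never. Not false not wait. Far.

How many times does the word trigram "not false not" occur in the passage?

6

Scanning the 51 overlapping trigram windows for "not false not":
  position 5–7: not false not
  position 9–11: not false not
  position 21–23: not false not
  position 25–27: not false not
  position 35–37: not false not
  position 49–51: not false not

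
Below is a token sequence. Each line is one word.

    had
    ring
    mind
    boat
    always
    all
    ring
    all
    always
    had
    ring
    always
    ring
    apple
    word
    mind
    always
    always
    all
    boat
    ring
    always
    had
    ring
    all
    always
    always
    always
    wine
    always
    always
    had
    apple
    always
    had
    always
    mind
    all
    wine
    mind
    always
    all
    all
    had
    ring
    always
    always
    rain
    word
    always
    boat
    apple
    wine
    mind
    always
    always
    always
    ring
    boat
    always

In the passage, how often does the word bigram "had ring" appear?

4

Scanning the 59 overlapping bigram windows for "had ring":
  position 1–2: had ring
  position 10–11: had ring
  position 23–24: had ring
  position 44–45: had ring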